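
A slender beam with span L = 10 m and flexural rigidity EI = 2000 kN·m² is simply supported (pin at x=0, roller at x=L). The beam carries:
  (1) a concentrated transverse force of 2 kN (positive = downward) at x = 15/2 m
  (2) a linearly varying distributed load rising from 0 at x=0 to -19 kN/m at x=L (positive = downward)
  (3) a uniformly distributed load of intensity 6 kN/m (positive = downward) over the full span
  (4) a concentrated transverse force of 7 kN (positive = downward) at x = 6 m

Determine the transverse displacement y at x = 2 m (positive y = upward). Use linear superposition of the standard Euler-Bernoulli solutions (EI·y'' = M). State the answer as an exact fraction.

Load 1 — point force P=2 kN at a=15/2 m (b=L-a=5/2):
  y_1 = -Pbx(L²-b²-x²)/(6LEI)  [x≤a] = -2·(5/2)·2·(10²-(5/2)²-2²)/(6·10·2000) = -359/48000 m
Load 2 — triangular load w₀=-19 kN/m (0→w₀ over full span):
  y_2 = -w₀x(7L⁴-10L²x²+3x⁴)/(360LEI) = -(-19)·2·(7·10⁴-10·10²·2²+3·2⁴)/(360·10·2000) = 3268/9375 m
Load 3 — uniform load w=6 kN/m over full span:
  y_3 = -wx(L³-2Lx²+x³)/(24EI) = -6·2·(10³-2·10·2²+2³)/(24·2000) = -29/125 m
Load 4 — point force P=7 kN at a=6 m (b=L-a=4):
  y_4 = -Pbx(L²-b²-x²)/(6LEI)  [x≤a] = -7·4·2·(10²-4²-2²)/(6·10·2000) = -14/375 m
Superposition: y = Σ y_i = 86129/1200000 m ≈ 0.071774 m

y(2) = 86129/1200000 m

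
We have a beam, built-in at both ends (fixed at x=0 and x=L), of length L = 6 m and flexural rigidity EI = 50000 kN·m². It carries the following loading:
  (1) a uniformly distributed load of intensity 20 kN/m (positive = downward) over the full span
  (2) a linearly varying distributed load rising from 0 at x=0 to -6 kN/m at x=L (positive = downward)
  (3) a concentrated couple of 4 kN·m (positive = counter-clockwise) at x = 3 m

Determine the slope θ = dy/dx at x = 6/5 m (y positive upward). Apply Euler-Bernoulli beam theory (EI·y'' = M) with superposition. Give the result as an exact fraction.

θ(6/5) = -4719/7812500 rad

Load 1 — uniform load w=20 kN/m over full span:
  θ_1 = -wx(L-x)(L-2x)/(12EI) = -20·(6/5)·(6-(6/5))·(6-2·(6/5))/(12·50000) = -54/78125 rad
Load 2 — triangular load w₀=-6 kN/m (0→w₀ over full span):
  θ_2 = -w₀(2x(L-x)(L-2x)(x+2L)+x²(L-x)²)/(120LEI) = -(-6)·(2·(6/5)·(6-(6/5))·(6-2·(6/5))·((6/5)+2·6)+(6/5)²·(6-(6/5))²)/(120·6·50000) = 189/1953125 rad
Load 3 — applied couple M₀=4 kN·m at a=3 m (b=L-a=3):
  θ_3 = (R_Ax²/2 - M_Ax)/EI  [x≤a] with R_A=1, M_A=1 = (1·(6/5)²/2 - 1·(6/5))/50000 = -3/312500 rad
Superposition: θ = Σ θ_i = -4719/7812500 rad ≈ -0.000604 rad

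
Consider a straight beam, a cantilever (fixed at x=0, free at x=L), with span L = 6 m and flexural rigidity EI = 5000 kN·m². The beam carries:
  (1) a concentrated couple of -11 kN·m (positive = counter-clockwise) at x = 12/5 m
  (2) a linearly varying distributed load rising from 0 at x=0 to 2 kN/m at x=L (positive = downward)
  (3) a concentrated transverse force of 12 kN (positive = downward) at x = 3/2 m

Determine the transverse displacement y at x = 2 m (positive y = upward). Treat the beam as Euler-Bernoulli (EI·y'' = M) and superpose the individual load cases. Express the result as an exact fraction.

y(2) = -14821/900000 m

Load 1 — applied couple M₀=-11 kN·m at a=12/5 m (b=L-a=18/5):
  y_1 = M₀x²/(2EI)  [x≤a] = (-11)·2²/(2·5000) = -11/2500 m
Load 2 — triangular load w₀=2 kN/m (0→w₀ over full span):
  y_2 = (w₀Lx³/12-w₀L²x²/6-w₀x⁵/(120L))/EI = (2·6·2³/12-2·6²·2²/6-2·2⁵/(120·6))/5000 = -451/56250 m
Load 3 — point force P=12 kN at a=3/2 m (b=L-a=9/2):
  y_3 = -Pa²(3x-a)/(6EI)  [x>a] = -12·(3/2)²·(3·2-(3/2))/(6·5000) = -81/20000 m
Superposition: y = Σ y_i = -14821/900000 m ≈ -0.016468 m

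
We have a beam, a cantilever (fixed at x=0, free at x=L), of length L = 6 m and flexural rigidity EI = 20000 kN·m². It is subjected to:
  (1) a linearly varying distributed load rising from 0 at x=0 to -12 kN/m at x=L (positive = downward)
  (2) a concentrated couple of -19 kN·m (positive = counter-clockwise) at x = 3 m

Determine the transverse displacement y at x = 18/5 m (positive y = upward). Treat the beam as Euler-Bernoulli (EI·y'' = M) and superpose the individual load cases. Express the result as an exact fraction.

y(18/5) = 16986303/625000000 m

Load 1 — triangular load w₀=-12 kN/m (0→w₀ over full span):
  y_1 = (w₀Lx³/12-w₀L²x²/6-w₀x⁵/(120L))/EI = ((-12)·6·(18/5)³/12-(-12)·6²·(18/5)²/6-(-12)·(18/5)⁵/(120·6))/20000 = 1295433/39062500 m
Load 2 — applied couple M₀=-19 kN·m at a=3 m (b=L-a=3):
  y_2 = M₀a(2x-a)/(2EI)  [x>a] = (-19)·3·(2·(18/5)-3)/(2·20000) = -1197/200000 m
Superposition: y = Σ y_i = 16986303/625000000 m ≈ 0.027178 m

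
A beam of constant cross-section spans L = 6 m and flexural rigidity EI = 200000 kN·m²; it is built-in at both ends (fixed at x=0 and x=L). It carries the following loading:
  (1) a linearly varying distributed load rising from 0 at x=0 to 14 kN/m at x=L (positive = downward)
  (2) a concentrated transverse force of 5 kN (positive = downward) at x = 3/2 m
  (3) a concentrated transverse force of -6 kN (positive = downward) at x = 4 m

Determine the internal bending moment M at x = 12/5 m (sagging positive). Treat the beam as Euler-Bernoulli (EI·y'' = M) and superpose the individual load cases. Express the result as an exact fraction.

Load 1 — triangular load w₀=14 kN/m (0→w₀ over full span):
  M_1 = 3w₀Lx/20 - w₀L²/30 - w₀x³/(6L) = 3·14·6·(12/5)/20 - 14·6²/30 - 14·(12/5)³/(6·6) = 1008/125 kN·m
Load 2 — point force P=5 kN at a=3/2 m (b=L-a=9/2):
  M_2 = Pa²(a+3b)(L-x)/L³ - Pa²b/L²  [x>a] = 5·(3/2)²·((3/2)+3·(9/2))·(6-(12/5))/6³ - 5·(3/2)²·(9/2)/6² = 45/32 kN·m
Load 3 — point force P=-6 kN at a=4 m (b=L-a=2):
  M_3 = Pb²(3a+b)x/L³ - Pab²/L²  [x≤a] = (-6)·2²·(3·4+2)·(12/5)/6³ - (-6)·4·2²/6² = -16/15 kN·m
Superposition: M = Σ M_i = 100843/12000 kN·m ≈ 8.403583 kN·m

M(12/5) = 100843/12000 kN·m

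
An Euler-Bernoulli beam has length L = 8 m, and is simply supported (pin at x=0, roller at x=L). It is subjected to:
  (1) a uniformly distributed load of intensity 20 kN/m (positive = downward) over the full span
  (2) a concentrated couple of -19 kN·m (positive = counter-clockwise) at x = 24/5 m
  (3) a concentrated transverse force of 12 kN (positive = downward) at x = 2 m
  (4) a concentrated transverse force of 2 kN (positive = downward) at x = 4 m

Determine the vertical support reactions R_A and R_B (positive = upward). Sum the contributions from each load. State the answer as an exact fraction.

Load 1 — uniform load w=20 kN/m over full span:
  R_A = wL/2 = 20·8/2 = 80 kN
  R_B = wL/2 = 20·8/2 = 80 kN
Load 2 — applied couple M₀=-19 kN·m at a=24/5 m (b=L-a=16/5):
  R_A = M₀/L = (-19)/8 = -19/8 kN
  R_B = -M₀/L = -(-19)/8 = 19/8 kN
Load 3 — point force P=12 kN at a=2 m (b=L-a=6):
  R_A = Pb/L = 12·6/8 = 9 kN
  R_B = Pa/L = 12·2/8 = 3 kN
Load 4 — point force P=2 kN at a=4 m (b=L-a=4):
  R_A = Pb/L = 2·4/8 = 1 kN
  R_B = Pa/L = 2·4/8 = 1 kN
Superposition: R_A = 701/8 kN, R_B = 691/8 kN

R_A = 701/8 kN, R_B = 691/8 kN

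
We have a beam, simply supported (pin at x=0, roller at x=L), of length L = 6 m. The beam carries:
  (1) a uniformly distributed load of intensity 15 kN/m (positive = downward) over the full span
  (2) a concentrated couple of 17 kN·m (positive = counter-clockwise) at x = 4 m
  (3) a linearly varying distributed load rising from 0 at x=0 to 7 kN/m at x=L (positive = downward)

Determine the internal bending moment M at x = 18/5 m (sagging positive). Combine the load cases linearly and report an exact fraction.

M(18/5) = 11391/125 kN·m

Load 1 — uniform load w=15 kN/m over full span:
  M_1 = wx(L-x)/2 = 15·(18/5)·(6-(18/5))/2 = 324/5 kN·m
Load 2 — applied couple M₀=17 kN·m at a=4 m (b=L-a=2):
  M_2 = M₀x/L  [x≤a] = 17·(18/5)/6 = 51/5 kN·m
Load 3 — triangular load w₀=7 kN/m (0→w₀ over full span):
  M_3 = w₀Lx/6 - w₀x³/(6L) = 7·6·(18/5)/6 - 7·(18/5)³/(6·6) = 2016/125 kN·m
Superposition: M = Σ M_i = 11391/125 kN·m ≈ 91.128000 kN·m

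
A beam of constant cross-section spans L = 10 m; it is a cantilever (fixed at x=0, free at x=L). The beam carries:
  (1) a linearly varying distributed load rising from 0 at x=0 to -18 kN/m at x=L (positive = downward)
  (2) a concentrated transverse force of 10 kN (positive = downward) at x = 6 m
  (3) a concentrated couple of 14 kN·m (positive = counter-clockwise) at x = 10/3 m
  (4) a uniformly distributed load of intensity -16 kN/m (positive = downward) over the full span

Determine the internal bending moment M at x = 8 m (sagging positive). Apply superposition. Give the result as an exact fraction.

M(8) = 328/5 kN·m

Load 1 — triangular load w₀=-18 kN/m (0→w₀ over full span):
  M_1 = w₀Lx/2 - w₀L²/3 - w₀x³/(6L) = (-18)·10·8/2 - (-18)·10²/3 - (-18)·8³/(6·10) = 168/5 kN·m
Load 2 — point force P=10 kN at a=6 m (b=L-a=4):
  M_2 = 0  [x>a] = 0 kN·m
Load 3 — applied couple M₀=14 kN·m at a=10/3 m (b=L-a=20/3):
  M_3 = 0  [x>a] = 0 kN·m
Load 4 — uniform load w=-16 kN/m over full span:
  M_4 = -w(L-x)²/2 = -(-16)·(10-8)²/2 = 32 kN·m
Superposition: M = Σ M_i = 328/5 kN·m ≈ 65.600000 kN·m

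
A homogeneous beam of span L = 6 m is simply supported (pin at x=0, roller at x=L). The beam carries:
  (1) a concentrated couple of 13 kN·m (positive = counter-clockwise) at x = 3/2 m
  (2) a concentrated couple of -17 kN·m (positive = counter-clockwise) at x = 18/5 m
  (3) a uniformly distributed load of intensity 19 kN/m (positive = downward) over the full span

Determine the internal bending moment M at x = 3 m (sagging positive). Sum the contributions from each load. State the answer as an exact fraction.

M(3) = 141/2 kN·m

Load 1 — applied couple M₀=13 kN·m at a=3/2 m (b=L-a=9/2):
  M_1 = M₀x/L - M₀  [x>a] = 13·3/6 - 13 = -13/2 kN·m
Load 2 — applied couple M₀=-17 kN·m at a=18/5 m (b=L-a=12/5):
  M_2 = M₀x/L  [x≤a] = (-17)·3/6 = -17/2 kN·m
Load 3 — uniform load w=19 kN/m over full span:
  M_3 = wx(L-x)/2 = 19·3·(6-3)/2 = 171/2 kN·m
Superposition: M = Σ M_i = 141/2 kN·m ≈ 70.500000 kN·m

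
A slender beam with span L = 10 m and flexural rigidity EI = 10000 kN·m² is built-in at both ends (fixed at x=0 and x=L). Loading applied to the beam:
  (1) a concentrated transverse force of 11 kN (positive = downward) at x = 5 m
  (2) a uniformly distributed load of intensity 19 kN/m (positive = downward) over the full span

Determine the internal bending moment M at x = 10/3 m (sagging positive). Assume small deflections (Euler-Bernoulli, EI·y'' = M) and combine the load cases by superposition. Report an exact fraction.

Load 1 — point force P=11 kN at a=5 m (b=L-a=5):
  M_1 = Pb²(3a+b)x/L³ - Pab²/L²  [x≤a] = 11·5²·(3·5+5)·(10/3)/10³ - 11·5·5²/10² = 55/12 kN·m
Load 2 — uniform load w=19 kN/m over full span:
  M_2 = wLx/2 - wL²/12 - wx²/2 = 19·10·(10/3)/2 - 19·10²/12 - 19·(10/3)²/2 = 475/9 kN·m
Superposition: M = Σ M_i = 2065/36 kN·m ≈ 57.361111 kN·m

M(10/3) = 2065/36 kN·m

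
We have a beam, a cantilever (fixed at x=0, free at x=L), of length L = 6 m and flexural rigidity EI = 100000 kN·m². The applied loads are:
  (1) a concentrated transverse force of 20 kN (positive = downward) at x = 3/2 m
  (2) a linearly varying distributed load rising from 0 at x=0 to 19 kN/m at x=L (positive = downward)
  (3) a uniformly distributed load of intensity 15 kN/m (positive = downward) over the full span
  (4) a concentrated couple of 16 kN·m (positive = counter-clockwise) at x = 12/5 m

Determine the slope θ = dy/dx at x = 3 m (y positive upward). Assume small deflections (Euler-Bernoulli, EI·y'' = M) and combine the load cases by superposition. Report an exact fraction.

θ(3) = -71583/8000000 rad

Load 1 — point force P=20 kN at a=3/2 m (b=L-a=9/2):
  θ_1 = -Pa²/(2EI)  [x>a] = -20·(3/2)²/(2·100000) = -9/40000 rad
Load 2 — triangular load w₀=19 kN/m (0→w₀ over full span):
  θ_2 = (w₀Lx²/4-w₀L²x/3-w₀x⁴/(24L))/EI = (19·6·3²/4-19·6²·3/3-19·3⁴/(24·6))/100000 = -7011/1600000 rad
Load 3 — uniform load w=15 kN/m over full span:
  θ_3 = -wx(x²-3Lx+3L²)/(6EI) = -15·3·(3²-3·6·3+3·6²)/(6·100000) = -189/40000 rad
Load 4 — applied couple M₀=16 kN·m at a=12/5 m (b=L-a=18/5):
  θ_4 = M₀a/EI  [x>a] = 16·(12/5)/100000 = 6/15625 rad
Superposition: θ = Σ θ_i = -71583/8000000 rad ≈ -0.008948 rad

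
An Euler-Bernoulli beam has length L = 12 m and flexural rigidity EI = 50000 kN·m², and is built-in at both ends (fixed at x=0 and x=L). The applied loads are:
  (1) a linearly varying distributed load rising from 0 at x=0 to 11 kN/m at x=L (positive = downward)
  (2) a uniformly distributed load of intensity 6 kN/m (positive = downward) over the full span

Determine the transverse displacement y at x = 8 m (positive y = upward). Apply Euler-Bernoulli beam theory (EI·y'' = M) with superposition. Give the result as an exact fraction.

y(8) = -1424/140625 m

Load 1 — triangular load w₀=11 kN/m (0→w₀ over full span):
  y_1 = -w₀x²(L-x)²(x+2L)/(120LEI) = -11·8²·(12-8)²·(8+2·12)/(120·12·50000) = -704/140625 m
Load 2 — uniform load w=6 kN/m over full span:
  y_2 = -wx²(L-x)²/(24EI) = -6·8²·(12-8)²/(24·50000) = -16/3125 m
Superposition: y = Σ y_i = -1424/140625 m ≈ -0.010126 m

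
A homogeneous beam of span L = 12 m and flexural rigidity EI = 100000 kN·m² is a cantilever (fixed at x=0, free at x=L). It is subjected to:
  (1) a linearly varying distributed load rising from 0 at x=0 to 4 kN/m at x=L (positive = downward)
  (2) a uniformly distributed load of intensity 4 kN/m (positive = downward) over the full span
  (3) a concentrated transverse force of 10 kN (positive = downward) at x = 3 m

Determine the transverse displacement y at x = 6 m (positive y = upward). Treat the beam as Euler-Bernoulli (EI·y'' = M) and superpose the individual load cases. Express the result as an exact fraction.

y(6) = -32553/500000 m

Load 1 — triangular load w₀=4 kN/m (0→w₀ over full span):
  y_1 = (w₀Lx³/12-w₀L²x²/6-w₀x⁵/(120L))/EI = (4·12·6³/12-4·12²·6²/6-4·6⁵/(120·12))/100000 = -3267/125000 m
Load 2 — uniform load w=4 kN/m over full span:
  y_2 = -wx²(x²-4Lx+6L²)/(24EI) = -4·6²·(6²-4·12·6+6·12²)/(24·100000) = -459/12500 m
Load 3 — point force P=10 kN at a=3 m (b=L-a=9):
  y_3 = -Pa²(3x-a)/(6EI)  [x>a] = -10·3²·(3·6-3)/(6·100000) = -9/4000 m
Superposition: y = Σ y_i = -32553/500000 m ≈ -0.065106 m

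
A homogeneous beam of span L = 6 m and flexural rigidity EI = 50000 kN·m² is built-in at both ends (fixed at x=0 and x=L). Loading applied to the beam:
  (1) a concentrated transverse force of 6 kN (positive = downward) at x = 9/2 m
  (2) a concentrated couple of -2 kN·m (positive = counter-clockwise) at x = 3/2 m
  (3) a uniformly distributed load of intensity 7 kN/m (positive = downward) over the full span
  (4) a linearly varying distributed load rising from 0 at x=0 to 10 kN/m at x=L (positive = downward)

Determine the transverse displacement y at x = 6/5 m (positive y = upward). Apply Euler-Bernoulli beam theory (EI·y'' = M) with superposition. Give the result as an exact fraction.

Load 1 — point force P=6 kN at a=9/2 m (b=L-a=3/2):
  y_1 = -Pb²x²(3aL-(3a+b)x)/(6L³EI)  [x≤a] = -6·(3/2)²·(6/5)²·(3·(9/2)·6-(3·(9/2)+(3/2))·(6/5))/(6·6³·50000) = -189/10000000 m
Load 2 — applied couple M₀=-2 kN·m at a=3/2 m (b=L-a=9/2):
  y_2 = (R_Ax³/6 - M_Ax²/2)/EI  [x≤a] with R_A=-3/8, M_A=3/8 = ((-3/8)·(6/5)³/6 - (3/8)·(6/5)²/2)/50000 = -189/25000000 m
Load 3 — uniform load w=7 kN/m over full span:
  y_3 = -wx²(L-x)²/(24EI) = -7·(6/5)²·(6-(6/5))²/(24·50000) = -378/1953125 m
Load 4 — triangular load w₀=10 kN/m (0→w₀ over full span):
  y_4 = -w₀x²(L-x)²(x+2L)/(120LEI) = -10·(6/5)²·(6-(6/5))²·((6/5)+2·6)/(120·6·50000) = -1188/9765625 m
Superposition: y = Σ y_i = -427059/1250000000 m ≈ -0.000342 m

y(6/5) = -427059/1250000000 m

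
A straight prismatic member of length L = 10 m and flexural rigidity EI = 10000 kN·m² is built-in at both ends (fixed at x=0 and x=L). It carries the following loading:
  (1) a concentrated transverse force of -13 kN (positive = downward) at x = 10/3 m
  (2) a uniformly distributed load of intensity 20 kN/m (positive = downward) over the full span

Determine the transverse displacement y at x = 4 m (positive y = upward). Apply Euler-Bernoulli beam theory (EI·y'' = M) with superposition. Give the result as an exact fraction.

y(4) = -107/2500 m

Load 1 — point force P=-13 kN at a=10/3 m (b=L-a=20/3):
  y_1 = -Pa²(L-x)²(3bL-(3b+a)(L-x))/(6L³EI)  [x>a] = -(-13)·(10/3)²·(10-4)²·(3·(20/3)·10-(3·(20/3)+(10/3))·(10-4))/(6·10³·10000) = 13/2500 m
Load 2 — uniform load w=20 kN/m over full span:
  y_2 = -wx²(L-x)²/(24EI) = -20·4²·(10-4)²/(24·10000) = -6/125 m
Superposition: y = Σ y_i = -107/2500 m ≈ -0.042800 m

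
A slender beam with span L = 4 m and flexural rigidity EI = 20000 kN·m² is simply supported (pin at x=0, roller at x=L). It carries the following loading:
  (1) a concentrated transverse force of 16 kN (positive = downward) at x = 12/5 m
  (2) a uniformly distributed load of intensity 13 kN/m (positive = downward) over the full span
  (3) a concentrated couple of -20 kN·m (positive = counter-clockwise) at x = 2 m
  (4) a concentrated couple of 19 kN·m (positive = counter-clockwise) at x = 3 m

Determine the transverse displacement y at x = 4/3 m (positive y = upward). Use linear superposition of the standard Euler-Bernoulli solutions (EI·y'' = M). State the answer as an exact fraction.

y(4/3) = -3865241/1215000000 m

Load 1 — point force P=16 kN at a=12/5 m (b=L-a=8/5):
  y_1 = -Pbx(L²-b²-x²)/(6LEI)  [x≤a] = -16·(8/5)·(4/3)·(4²-(8/5)²-(4/3)²)/(6·4·20000) = -5248/6328125 m
Load 2 — uniform load w=13 kN/m over full span:
  y_2 = -wx(L³-2Lx²+x³)/(24EI) = -13·(4/3)·(4³-2·4·(4/3)²+(4/3)³)/(24·20000) = -286/151875 m
Load 3 — applied couple M₀=-20 kN·m at a=2 m (b=L-a=2):
  y_3 = (M₀x³/(6L)+C₁x)/EI  [x≤a] with C₁=M₀(3b²-L²)/(6L)=10/3 = ((-20)·(4/3)³/(6·4)+(10/3)·(4/3))/20000 = 1/8100 m
Load 4 — applied couple M₀=19 kN·m at a=3 m (b=L-a=1):
  y_4 = (M₀x³/(6L)+C₁x)/EI  [x≤a] with C₁=M₀(3b²-L²)/(6L)=-247/24 = (19·(4/3)³/(6·4)+(-247/24)·(4/3))/20000 = -1919/3240000 m
Superposition: y = Σ y_i = -3865241/1215000000 m ≈ -0.003181 m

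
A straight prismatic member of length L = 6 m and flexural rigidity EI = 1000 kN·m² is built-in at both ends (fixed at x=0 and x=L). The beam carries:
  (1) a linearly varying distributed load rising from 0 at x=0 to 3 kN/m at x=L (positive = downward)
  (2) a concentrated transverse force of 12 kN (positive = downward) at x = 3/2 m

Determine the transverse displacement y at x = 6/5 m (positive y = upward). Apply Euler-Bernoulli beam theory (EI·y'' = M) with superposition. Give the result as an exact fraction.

Load 1 — triangular load w₀=3 kN/m (0→w₀ over full span):
  y_1 = -w₀x²(L-x)²(x+2L)/(120LEI) = -3·(6/5)²·(6-(6/5))²·((6/5)+2·6)/(120·6·1000) = -3564/1953125 m
Load 2 — point force P=12 kN at a=3/2 m (b=L-a=9/2):
  y_2 = -Pb²x²(3aL-(3a+b)x)/(6L³EI)  [x≤a] = -12·(9/2)²·(6/5)²·(3·(3/2)·6-(3·(3/2)+(9/2))·(6/5))/(6·6³·1000) = -2187/500000 m
Superposition: y = Σ y_i = -387423/62500000 m ≈ -0.006199 m

y(6/5) = -387423/62500000 m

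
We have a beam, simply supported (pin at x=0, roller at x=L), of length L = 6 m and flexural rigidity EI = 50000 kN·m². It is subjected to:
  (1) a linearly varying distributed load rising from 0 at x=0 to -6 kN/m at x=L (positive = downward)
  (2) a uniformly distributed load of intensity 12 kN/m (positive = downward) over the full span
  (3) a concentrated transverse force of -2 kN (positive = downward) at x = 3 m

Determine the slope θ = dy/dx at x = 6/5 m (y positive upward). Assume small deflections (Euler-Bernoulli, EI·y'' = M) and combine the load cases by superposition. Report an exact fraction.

θ(6/5) = -75987/62500000 rad

Load 1 — triangular load w₀=-6 kN/m (0→w₀ over full span):
  θ_1 = -w₀(7L⁴-30L²x²+15x⁴)/(360LEI) = -(-6)·(7·6⁴-30·6²·(6/5)²+15·(6/5)⁴)/(360·6·50000) = 819/1953125 rad
Load 2 — uniform load w=12 kN/m over full span:
  θ_2 = -w(L³-6Lx²+4x³)/(24EI) = -12·(6³-6·6·(6/5)²+4·(6/5)³)/(24·50000) = -2673/1562500 rad
Load 3 — point force P=-2 kN at a=3 m (b=L-a=3):
  θ_3 = -Pb(L²-b²-3x²)/(6LEI)  [x≤a] = -(-2)·3·(6²-3²-3·(6/5)²)/(6·6·50000) = 189/2500000 rad
Superposition: θ = Σ θ_i = -75987/62500000 rad ≈ -0.001216 rad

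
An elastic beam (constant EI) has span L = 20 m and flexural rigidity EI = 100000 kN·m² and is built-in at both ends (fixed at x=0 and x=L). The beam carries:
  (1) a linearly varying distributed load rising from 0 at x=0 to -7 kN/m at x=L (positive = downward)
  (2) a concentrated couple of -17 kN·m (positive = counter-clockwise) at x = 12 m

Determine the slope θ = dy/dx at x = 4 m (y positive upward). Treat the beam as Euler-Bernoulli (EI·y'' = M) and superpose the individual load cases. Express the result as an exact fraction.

Load 1 — triangular load w₀=-7 kN/m (0→w₀ over full span):
  θ_1 = -w₀(2x(L-x)(L-2x)(x+2L)+x²(L-x)²)/(120LEI) = -(-7)·(2·4·(20-4)·(20-2·4)·(4+2·20)+4²·(20-4)²)/(120·20·100000) = 98/46875 rad
Load 2 — applied couple M₀=-17 kN·m at a=12 m (b=L-a=8):
  θ_2 = (R_Ax²/2 - M_Ax)/EI  [x≤a] with R_A=-153/125, M_A=-136/25 = ((-153/125)·4²/2 - (-136/25)·4)/100000 = 187/1562500 rad
Superposition: θ = Σ θ_i = 10361/4687500 rad ≈ 0.002210 rad

θ(4) = 10361/4687500 rad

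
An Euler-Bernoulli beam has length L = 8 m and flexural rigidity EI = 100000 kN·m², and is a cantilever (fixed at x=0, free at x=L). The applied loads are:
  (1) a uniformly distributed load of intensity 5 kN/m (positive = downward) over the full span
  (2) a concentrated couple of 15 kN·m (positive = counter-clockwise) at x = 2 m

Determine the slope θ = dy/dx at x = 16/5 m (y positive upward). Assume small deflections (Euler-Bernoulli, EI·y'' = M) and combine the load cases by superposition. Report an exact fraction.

Load 1 — uniform load w=5 kN/m over full span:
  θ_1 = -wx(x²-3Lx+3L²)/(6EI) = -5·(16/5)·((16/5)²-3·8·(16/5)+3·8²)/(6·100000) = -784/234375 rad
Load 2 — applied couple M₀=15 kN·m at a=2 m (b=L-a=6):
  θ_2 = M₀a/EI  [x>a] = 15·2/100000 = 3/10000 rad
Superposition: θ = Σ θ_i = -11419/3750000 rad ≈ -0.003045 rad

θ(16/5) = -11419/3750000 rad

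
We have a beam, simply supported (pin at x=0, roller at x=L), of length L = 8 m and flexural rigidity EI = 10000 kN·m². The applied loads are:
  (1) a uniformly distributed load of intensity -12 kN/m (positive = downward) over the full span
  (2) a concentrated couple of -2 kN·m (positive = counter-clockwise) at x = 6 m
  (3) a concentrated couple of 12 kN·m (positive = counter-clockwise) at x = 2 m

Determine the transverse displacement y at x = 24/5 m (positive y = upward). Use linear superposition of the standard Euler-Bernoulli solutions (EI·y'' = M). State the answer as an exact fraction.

y(24/5) = 101357/1562500 m

Load 1 — uniform load w=-12 kN/m over full span:
  y_1 = -wx(L³-2Lx²+x³)/(24EI) = -(-12)·(24/5)·(8³-2·8·(24/5)²+(24/5)³)/(24·10000) = 23808/390625 m
Load 2 — applied couple M₀=-2 kN·m at a=6 m (b=L-a=2):
  y_2 = (M₀x³/(6L)+C₁x)/EI  [x≤a] with C₁=M₀(3b²-L²)/(6L)=13/6 = ((-2)·(24/5)³/(6·8)+(13/6)·(24/5))/10000 = 181/312500 m
Load 3 — applied couple M₀=12 kN·m at a=2 m (b=L-a=6):
  y_3 = (M₀x³/(6L)-M₀(x-a)²/2+C₁x)/EI  [x>a] with C₁=M₀(3b²-L²)/(6L)=11 = (12·(24/5)³/(6·8)-12·((24/5)-2)²/2+11·(24/5))/10000 = 261/78125 m
Superposition: y = Σ y_i = 101357/1562500 m ≈ 0.064868 m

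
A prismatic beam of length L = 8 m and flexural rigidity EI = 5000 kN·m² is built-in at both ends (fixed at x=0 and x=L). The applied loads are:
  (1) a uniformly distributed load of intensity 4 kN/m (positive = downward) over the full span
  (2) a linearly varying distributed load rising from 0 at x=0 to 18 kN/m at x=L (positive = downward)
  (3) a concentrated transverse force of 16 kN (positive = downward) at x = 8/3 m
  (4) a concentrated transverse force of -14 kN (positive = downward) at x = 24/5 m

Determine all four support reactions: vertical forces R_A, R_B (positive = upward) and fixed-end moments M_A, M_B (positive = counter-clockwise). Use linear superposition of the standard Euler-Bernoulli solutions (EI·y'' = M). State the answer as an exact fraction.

R_A = 150268/3375 kN, M_A = 229312/3375 kN·m, R_B = 207482/3375 kN, M_B = -243968/3375 kN·m

Load 1 — uniform load w=4 kN/m over full span:
  R_A = wL/2 = 4·8/2 = 16 kN
  M_A = wL²/12 = 4·8²/12 = 64/3 kN·m
  R_B = wL/2 = 4·8/2 = 16 kN
  M_B = -wL²/12 = -4·8²/12 = -64/3 kN·m
Load 2 — triangular load w₀=18 kN/m (0→w₀ over full span):
  R_A = 3w₀L/20 = 3·18·8/20 = 108/5 kN
  M_A = w₀L²/30 = 18·8²/30 = 192/5 kN·m
  R_B = 7w₀L/20 = 7·18·8/20 = 252/5 kN
  M_B = -w₀L²/20 = -18·8²/20 = -288/5 kN·m
Load 3 — point force P=16 kN at a=8/3 m (b=L-a=16/3):
  R_A = Pb²(3a+b)/L³ = 16·(16/3)²·(3·(8/3)+(16/3))/8³ = 320/27 kN
  M_A = Pab²/L² = 16·(8/3)·(16/3)²/8² = 512/27 kN·m
  R_B = Pa²(a+3b)/L³ = 16·(8/3)²·((8/3)+3·(16/3))/8³ = 112/27 kN
  M_B = -Pa²b/L² = -16·(8/3)²·(16/3)/8² = -256/27 kN·m
Load 4 — point force P=-14 kN at a=24/5 m (b=L-a=16/5):
  R_A = Pb²(3a+b)/L³ = (-14)·(16/5)²·(3·(24/5)+(16/5))/8³ = -616/125 kN
  M_A = Pab²/L² = (-14)·(24/5)·(16/5)²/8² = -1344/125 kN·m
  R_B = Pa²(a+3b)/L³ = (-14)·(24/5)²·((24/5)+3·(16/5))/8³ = -1134/125 kN
  M_B = -Pa²b/L² = -(-14)·(24/5)²·(16/5)/8² = 2016/125 kN·m
Superposition: R_A = 150268/3375 kN, M_A = 229312/3375 kN·m, R_B = 207482/3375 kN, M_B = -243968/3375 kN·m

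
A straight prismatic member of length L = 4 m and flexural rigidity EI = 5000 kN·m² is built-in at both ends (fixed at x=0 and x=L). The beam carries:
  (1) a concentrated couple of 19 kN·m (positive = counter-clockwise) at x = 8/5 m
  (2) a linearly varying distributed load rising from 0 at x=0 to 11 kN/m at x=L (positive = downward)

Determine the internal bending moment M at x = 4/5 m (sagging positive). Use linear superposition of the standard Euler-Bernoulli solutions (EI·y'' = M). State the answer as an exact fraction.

M(4/5) = 889/375 kN·m

Load 1 — applied couple M₀=19 kN·m at a=8/5 m (b=L-a=12/5):
  M_1 = R_Ax - M_A  [x≤a] with R_A=171/25, M_A=57/25 = (171/25)·(4/5) - (57/25) = 399/125 kN·m
Load 2 — triangular load w₀=11 kN/m (0→w₀ over full span):
  M_2 = 3w₀Lx/20 - w₀L²/30 - w₀x³/(6L) = 3·11·4·(4/5)/20 - 11·4²/30 - 11·(4/5)³/(6·4) = -308/375 kN·m
Superposition: M = Σ M_i = 889/375 kN·m ≈ 2.370667 kN·m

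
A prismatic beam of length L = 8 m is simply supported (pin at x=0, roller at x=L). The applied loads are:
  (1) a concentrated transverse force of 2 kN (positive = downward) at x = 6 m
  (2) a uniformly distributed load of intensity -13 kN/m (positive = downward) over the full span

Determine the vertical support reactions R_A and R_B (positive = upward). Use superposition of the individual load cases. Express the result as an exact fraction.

Load 1 — point force P=2 kN at a=6 m (b=L-a=2):
  R_A = Pb/L = 2·2/8 = 1/2 kN
  R_B = Pa/L = 2·6/8 = 3/2 kN
Load 2 — uniform load w=-13 kN/m over full span:
  R_A = wL/2 = (-13)·8/2 = -52 kN
  R_B = wL/2 = (-13)·8/2 = -52 kN
Superposition: R_A = -103/2 kN, R_B = -101/2 kN

R_A = -103/2 kN, R_B = -101/2 kN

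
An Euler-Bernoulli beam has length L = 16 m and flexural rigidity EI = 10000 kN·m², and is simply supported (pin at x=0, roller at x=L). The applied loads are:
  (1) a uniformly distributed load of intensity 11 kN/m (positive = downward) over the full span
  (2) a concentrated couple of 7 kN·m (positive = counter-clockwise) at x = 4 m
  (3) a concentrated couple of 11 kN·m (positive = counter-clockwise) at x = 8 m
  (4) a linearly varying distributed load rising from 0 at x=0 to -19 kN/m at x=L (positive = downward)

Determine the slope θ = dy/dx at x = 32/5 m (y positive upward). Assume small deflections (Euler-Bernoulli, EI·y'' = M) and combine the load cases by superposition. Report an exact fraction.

Load 1 — uniform load w=11 kN/m over full span:
  θ_1 = -w(L³-6Lx²+4x³)/(24EI) = -11·(16³-6·16·(32/5)²+4·(32/5)³)/(24·10000) = -13024/234375 rad
Load 2 — applied couple M₀=7 kN·m at a=4 m (b=L-a=12):
  θ_2 = (M₀x²/(2L)-M₀(x-a)+C₁)/EI  [x>a] with C₁=M₀(3b²-L²)/(6L)=77/6 = (7·(32/5)²/(2·16)-7·((32/5)-4)+(77/6))/10000 = 749/1500000 rad
Load 3 — applied couple M₀=11 kN·m at a=8 m (b=L-a=8):
  θ_3 = (M₀x²/(2L)+C₁)/EI  [x≤a] with C₁=M₀(3b²-L²)/(6L)=-22/3 = (11·(32/5)²/(2·16)+(-22/3))/10000 = 253/375000 rad
Load 4 — triangular load w₀=-19 kN/m (0→w₀ over full span):
  θ_4 = -w₀(7L⁴-30L²x²+15x⁴)/(360LEI) = -(-19)·(7·16⁴-30·16²·(32/5)²+15·(32/5)⁴)/(360·16·10000) = 196384/3515625 rad
Superposition: θ = Σ θ_i = 164843/112500000 rad ≈ 0.001465 rad

θ(32/5) = 164843/112500000 rad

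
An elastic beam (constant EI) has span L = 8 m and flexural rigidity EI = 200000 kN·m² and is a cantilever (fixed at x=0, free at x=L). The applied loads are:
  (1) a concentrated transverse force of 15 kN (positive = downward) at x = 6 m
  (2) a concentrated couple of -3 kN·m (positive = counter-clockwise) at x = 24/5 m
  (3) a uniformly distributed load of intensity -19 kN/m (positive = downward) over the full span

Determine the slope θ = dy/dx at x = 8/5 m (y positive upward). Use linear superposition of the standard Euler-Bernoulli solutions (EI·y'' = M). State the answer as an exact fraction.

θ(8/5) = 31013/9375000 rad

Load 1 — point force P=15 kN at a=6 m (b=L-a=2):
  θ_1 = -Px(2a-x)/(2EI)  [x≤a] = -15·(8/5)·(2·6-(8/5))/(2·200000) = -39/62500 rad
Load 2 — applied couple M₀=-3 kN·m at a=24/5 m (b=L-a=16/5):
  θ_2 = M₀x/EI  [x≤a] = (-3)·(8/5)/200000 = -3/125000 rad
Load 3 — uniform load w=-19 kN/m over full span:
  θ_3 = -wx(x²-3Lx+3L²)/(6EI) = -(-19)·(8/5)·((8/5)²-3·8·(8/5)+3·8²)/(6·200000) = 4636/1171875 rad
Superposition: θ = Σ θ_i = 31013/9375000 rad ≈ 0.003308 rad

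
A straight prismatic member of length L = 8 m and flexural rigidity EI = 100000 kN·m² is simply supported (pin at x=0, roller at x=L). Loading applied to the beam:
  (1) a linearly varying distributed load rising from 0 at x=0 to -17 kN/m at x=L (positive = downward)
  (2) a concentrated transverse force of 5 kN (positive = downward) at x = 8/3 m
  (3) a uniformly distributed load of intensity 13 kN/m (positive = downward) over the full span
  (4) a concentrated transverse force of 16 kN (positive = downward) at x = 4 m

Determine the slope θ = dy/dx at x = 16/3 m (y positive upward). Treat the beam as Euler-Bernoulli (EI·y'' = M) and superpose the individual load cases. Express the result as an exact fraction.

θ(16/3) = 3701/3796875 rad

Load 1 — triangular load w₀=-17 kN/m (0→w₀ over full span):
  θ_1 = -w₀(7L⁴-30L²x²+15x⁴)/(360LEI) = -(-17)·(7·8⁴-30·8²·(16/3)²+15·(16/3)⁴)/(360·8·100000) = -3094/3796875 rad
Load 2 — point force P=5 kN at a=8/3 m (b=L-a=16/3):
  θ_2 = -Pa(2L²-6Lx+3x²+a²)/(6LEI)  [x>a] = -5·(8/3)·(2·8²-6·8·(16/3)+3·(16/3)²+(8/3)²)/(6·8·100000) = 1/10125 rad
Load 3 — uniform load w=13 kN/m over full span:
  θ_3 = -w(L³-6Lx²+4x³)/(24EI) = -13·(8³-6·8·(16/3)²+4·(16/3)³)/(24·100000) = 338/253125 rad
Load 4 — point force P=16 kN at a=4 m (b=L-a=4):
  θ_4 = -Pa(2L²-6Lx+3x²+a²)/(6LEI)  [x>a] = -16·4·(2·8²-6·8·(16/3)+3·(16/3)²+4²)/(6·8·100000) = 2/5625 rad
Superposition: θ = Σ θ_i = 3701/3796875 rad ≈ 0.000975 rad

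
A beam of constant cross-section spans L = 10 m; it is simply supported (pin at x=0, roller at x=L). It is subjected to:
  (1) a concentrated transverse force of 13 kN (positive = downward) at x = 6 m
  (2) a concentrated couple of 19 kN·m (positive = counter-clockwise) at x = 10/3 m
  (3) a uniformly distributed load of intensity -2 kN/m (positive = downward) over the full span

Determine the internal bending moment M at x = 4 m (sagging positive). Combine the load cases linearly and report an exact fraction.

M(4) = -73/5 kN·m

Load 1 — point force P=13 kN at a=6 m (b=L-a=4):
  M_1 = Pbx/L  [x≤a] = 13·4·4/10 = 104/5 kN·m
Load 2 — applied couple M₀=19 kN·m at a=10/3 m (b=L-a=20/3):
  M_2 = M₀x/L - M₀  [x>a] = 19·4/10 - 19 = -57/5 kN·m
Load 3 — uniform load w=-2 kN/m over full span:
  M_3 = wx(L-x)/2 = (-2)·4·(10-4)/2 = -24 kN·m
Superposition: M = Σ M_i = -73/5 kN·m ≈ -14.600000 kN·m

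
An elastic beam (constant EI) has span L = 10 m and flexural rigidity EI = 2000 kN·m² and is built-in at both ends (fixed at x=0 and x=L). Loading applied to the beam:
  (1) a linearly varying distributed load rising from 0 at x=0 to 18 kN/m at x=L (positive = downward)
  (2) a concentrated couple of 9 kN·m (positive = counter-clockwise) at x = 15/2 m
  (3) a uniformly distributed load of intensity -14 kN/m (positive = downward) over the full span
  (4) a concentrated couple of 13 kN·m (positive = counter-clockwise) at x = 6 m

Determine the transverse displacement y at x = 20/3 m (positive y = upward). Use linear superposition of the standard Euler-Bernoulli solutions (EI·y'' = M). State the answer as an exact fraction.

y(20/3) = 36521/972000 m

Load 1 — triangular load w₀=18 kN/m (0→w₀ over full span):
  y_1 = -w₀x²(L-x)²(x+2L)/(120LEI) = -18·(20/3)²·(10-(20/3))²·((20/3)+2·10)/(120·10·2000) = -8/81 m
Load 2 — applied couple M₀=9 kN·m at a=15/2 m (b=L-a=5/2):
  y_2 = (R_Ax³/6 - M_Ax²/2)/EI  [x≤a] with R_A=81/80, M_A=45/16 = ((81/80)·(20/3)³/6 - (45/16)·(20/3)²/2)/2000 = -1/160 m
Load 3 — uniform load w=-14 kN/m over full span:
  y_3 = -wx²(L-x)²/(24EI) = -(-14)·(20/3)²·(10-(20/3))²/(24·2000) = 35/243 m
Load 4 — applied couple M₀=13 kN·m at a=6 m (b=L-a=4):
  y_4 = (R_Ax³/6 - M_Ax²/2 - M₀(x-a)²/2)/EI  [x>a] with R_A=234/125, M_A=104/25 = ((234/125)·(20/3)³/6 - (104/25)·(20/3)²/2 - 13·((20/3)-6)²/2)/2000 = -13/9000 m
Superposition: y = Σ y_i = 36521/972000 m ≈ 0.037573 m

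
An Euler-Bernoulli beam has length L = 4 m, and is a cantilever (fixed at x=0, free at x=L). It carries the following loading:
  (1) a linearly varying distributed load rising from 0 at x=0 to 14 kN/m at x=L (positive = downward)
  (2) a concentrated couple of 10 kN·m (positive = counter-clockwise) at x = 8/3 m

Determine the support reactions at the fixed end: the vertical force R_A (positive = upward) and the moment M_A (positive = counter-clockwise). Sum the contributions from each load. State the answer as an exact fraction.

R_A = 28 kN, M_A = 194/3 kN·m

Load 1 — triangular load w₀=14 kN/m (0→w₀ over full span):
  R_A = w₀L/2 = 14·4/2 = 28 kN
  M_A = w₀L²/3 = 14·4²/3 = 224/3 kN·m
Load 2 — applied couple M₀=10 kN·m at a=8/3 m (b=L-a=4/3):
  R_A = 0 kN
  M_A = -M₀ = -10 kN·m
Superposition: R_A = 28 kN, M_A = 194/3 kN·m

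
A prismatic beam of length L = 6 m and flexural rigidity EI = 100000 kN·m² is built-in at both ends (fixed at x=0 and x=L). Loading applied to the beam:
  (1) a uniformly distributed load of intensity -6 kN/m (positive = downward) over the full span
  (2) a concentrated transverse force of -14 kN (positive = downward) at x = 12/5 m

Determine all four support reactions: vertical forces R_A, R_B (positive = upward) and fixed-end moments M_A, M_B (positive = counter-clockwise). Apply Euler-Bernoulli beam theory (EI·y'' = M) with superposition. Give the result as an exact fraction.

R_A = -3384/125 kN, M_A = -3762/125 kN·m, R_B = -2866/125 kN, M_B = 3258/125 kN·m

Load 1 — uniform load w=-6 kN/m over full span:
  R_A = wL/2 = (-6)·6/2 = -18 kN
  M_A = wL²/12 = (-6)·6²/12 = -18 kN·m
  R_B = wL/2 = (-6)·6/2 = -18 kN
  M_B = -wL²/12 = -(-6)·6²/12 = 18 kN·m
Load 2 — point force P=-14 kN at a=12/5 m (b=L-a=18/5):
  R_A = Pb²(3a+b)/L³ = (-14)·(18/5)²·(3·(12/5)+(18/5))/6³ = -1134/125 kN
  M_A = Pab²/L² = (-14)·(12/5)·(18/5)²/6² = -1512/125 kN·m
  R_B = Pa²(a+3b)/L³ = (-14)·(12/5)²·((12/5)+3·(18/5))/6³ = -616/125 kN
  M_B = -Pa²b/L² = -(-14)·(12/5)²·(18/5)/6² = 1008/125 kN·m
Superposition: R_A = -3384/125 kN, M_A = -3762/125 kN·m, R_B = -2866/125 kN, M_B = 3258/125 kN·m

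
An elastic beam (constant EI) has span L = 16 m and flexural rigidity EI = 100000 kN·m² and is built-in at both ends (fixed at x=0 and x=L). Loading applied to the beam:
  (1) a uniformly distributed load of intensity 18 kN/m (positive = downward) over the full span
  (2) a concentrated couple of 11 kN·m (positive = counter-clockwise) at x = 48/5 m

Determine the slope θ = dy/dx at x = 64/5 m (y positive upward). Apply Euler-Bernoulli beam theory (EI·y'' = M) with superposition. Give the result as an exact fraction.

Load 1 — uniform load w=18 kN/m over full span:
  θ_1 = -wx(L-x)(L-2x)/(12EI) = -18·(64/5)·(16-(64/5))·(16-2·(64/5))/(12·100000) = 2304/390625 rad
Load 2 — applied couple M₀=11 kN·m at a=48/5 m (b=L-a=32/5):
  θ_2 = (R_Ax²/2 - M_Ax - M₀(x-a))/EI  [x>a] with R_A=99/100, M_A=88/25 = ((99/100)·(64/5)²/2 - (88/25)·(64/5) - 11·((64/5)-(48/5)))/100000 = 33/3906250 rad
Superposition: θ = Σ θ_i = 23073/3906250 rad ≈ 0.005907 rad

θ(64/5) = 23073/3906250 rad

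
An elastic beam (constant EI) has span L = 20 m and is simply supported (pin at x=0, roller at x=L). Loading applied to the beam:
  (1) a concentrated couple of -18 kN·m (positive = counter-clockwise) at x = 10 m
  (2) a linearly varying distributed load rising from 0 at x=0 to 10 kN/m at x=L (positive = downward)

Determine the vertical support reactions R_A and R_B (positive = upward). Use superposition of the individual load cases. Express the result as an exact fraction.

R_A = 973/30 kN, R_B = 2027/30 kN

Load 1 — applied couple M₀=-18 kN·m at a=10 m (b=L-a=10):
  R_A = M₀/L = (-18)/20 = -9/10 kN
  R_B = -M₀/L = -(-18)/20 = 9/10 kN
Load 2 — triangular load w₀=10 kN/m (0→w₀ over full span):
  R_A = w₀L/6 = 10·20/6 = 100/3 kN
  R_B = w₀L/3 = 10·20/3 = 200/3 kN
Superposition: R_A = 973/30 kN, R_B = 2027/30 kN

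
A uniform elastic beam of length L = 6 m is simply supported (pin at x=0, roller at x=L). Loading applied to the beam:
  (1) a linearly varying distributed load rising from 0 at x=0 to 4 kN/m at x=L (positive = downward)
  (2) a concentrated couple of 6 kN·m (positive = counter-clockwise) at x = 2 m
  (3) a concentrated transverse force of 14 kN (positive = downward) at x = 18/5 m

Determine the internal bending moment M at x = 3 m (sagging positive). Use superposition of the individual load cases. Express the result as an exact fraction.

Load 1 — triangular load w₀=4 kN/m (0→w₀ over full span):
  M_1 = w₀Lx/6 - w₀x³/(6L) = 4·6·3/6 - 4·3³/(6·6) = 9 kN·m
Load 2 — applied couple M₀=6 kN·m at a=2 m (b=L-a=4):
  M_2 = M₀x/L - M₀  [x>a] = 6·3/6 - 6 = -3 kN·m
Load 3 — point force P=14 kN at a=18/5 m (b=L-a=12/5):
  M_3 = Pbx/L  [x≤a] = 14·(12/5)·3/6 = 84/5 kN·m
Superposition: M = Σ M_i = 114/5 kN·m ≈ 22.800000 kN·m

M(3) = 114/5 kN·m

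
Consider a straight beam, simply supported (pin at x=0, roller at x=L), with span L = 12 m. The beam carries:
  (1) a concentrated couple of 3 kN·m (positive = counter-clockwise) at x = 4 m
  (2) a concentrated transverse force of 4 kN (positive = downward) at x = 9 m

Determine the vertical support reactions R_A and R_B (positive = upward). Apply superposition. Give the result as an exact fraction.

Load 1 — applied couple M₀=3 kN·m at a=4 m (b=L-a=8):
  R_A = M₀/L = 3/12 = 1/4 kN
  R_B = -M₀/L = -3/12 = -1/4 kN
Load 2 — point force P=4 kN at a=9 m (b=L-a=3):
  R_A = Pb/L = 4·3/12 = 1 kN
  R_B = Pa/L = 4·9/12 = 3 kN
Superposition: R_A = 5/4 kN, R_B = 11/4 kN

R_A = 5/4 kN, R_B = 11/4 kN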